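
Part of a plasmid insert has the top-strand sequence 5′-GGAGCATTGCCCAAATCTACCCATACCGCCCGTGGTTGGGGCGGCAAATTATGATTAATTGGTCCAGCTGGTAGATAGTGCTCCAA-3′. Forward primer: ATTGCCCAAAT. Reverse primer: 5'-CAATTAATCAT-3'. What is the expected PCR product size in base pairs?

56 bp

Forward primer ATTGCCCAAAT is found on the top strand at positions 6–16.
Taking the reverse complement of CAATTAATCAT gives ATGATTAATTG, found at positions 51–61 on the template; the primer anneals here to the top strand with its 3' end pointing upstream.
Amplicon spans positions 6–61: 56 bp.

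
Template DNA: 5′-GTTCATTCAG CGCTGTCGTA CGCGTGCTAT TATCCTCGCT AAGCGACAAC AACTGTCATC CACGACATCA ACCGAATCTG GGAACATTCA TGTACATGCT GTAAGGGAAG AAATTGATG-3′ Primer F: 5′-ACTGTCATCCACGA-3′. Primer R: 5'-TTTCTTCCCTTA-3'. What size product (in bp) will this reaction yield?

Scanning the template, ACTGTCATCCACGA occurs at positions 52–65; this primer anneals to the bottom strand there with its 3' end pointing downstream.
Reverse complement of the reverse primer: TAAGGGAAGAAA. This occurs on the top strand at positions 102–113.
The product runs from position 52 to position 113, so its length is 113 − 52 + 1 = 62 bp.

62 bp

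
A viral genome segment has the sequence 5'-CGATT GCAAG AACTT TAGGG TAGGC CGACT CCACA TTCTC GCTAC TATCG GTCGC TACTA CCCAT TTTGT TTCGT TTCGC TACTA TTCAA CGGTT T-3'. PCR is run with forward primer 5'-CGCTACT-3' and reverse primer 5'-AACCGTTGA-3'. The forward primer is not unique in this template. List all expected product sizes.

The forward primer CGCTACT matches the top strand at positions 40–46, 53–59, 78–84.
The reverse primer's reverse complement is TCAACGGTT, matching at positions 87–95.
Each forward site pairs with the reverse site to give a product ending at position 95: sizes 56, 43, 18 bp.

56 bp, 43 bp, 18 bp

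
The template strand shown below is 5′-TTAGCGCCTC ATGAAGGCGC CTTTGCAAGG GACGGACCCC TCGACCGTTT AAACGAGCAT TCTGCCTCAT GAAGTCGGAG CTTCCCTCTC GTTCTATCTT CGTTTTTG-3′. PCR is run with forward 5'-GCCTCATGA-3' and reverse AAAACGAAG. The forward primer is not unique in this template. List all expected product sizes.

101 bp, 43 bp

The forward primer GCCTCATGA matches the top strand at positions 6–14, 64–72.
The reverse primer's reverse complement is CTTCGTTTT, matching at positions 98–106.
Each forward site pairs with the reverse site to give a product ending at position 106: sizes 101, 43 bp.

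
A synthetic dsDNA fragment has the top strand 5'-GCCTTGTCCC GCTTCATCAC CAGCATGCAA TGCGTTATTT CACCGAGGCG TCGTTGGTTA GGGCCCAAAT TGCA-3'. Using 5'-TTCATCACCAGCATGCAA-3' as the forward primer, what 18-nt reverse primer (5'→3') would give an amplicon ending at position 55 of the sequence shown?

5'-AACGACGCCTCGGTGAAA-3'

The forward primer binds at positions 13–30; the product's 3' end on the top strand is position 55.
The reverse primer anneals to the top strand over positions 38–55, i.e. to TTTCACCGAGGCGTCGTT.
Its sequence written 5'→3' is the reverse complement: AACGACGCCTCGGTGAAA.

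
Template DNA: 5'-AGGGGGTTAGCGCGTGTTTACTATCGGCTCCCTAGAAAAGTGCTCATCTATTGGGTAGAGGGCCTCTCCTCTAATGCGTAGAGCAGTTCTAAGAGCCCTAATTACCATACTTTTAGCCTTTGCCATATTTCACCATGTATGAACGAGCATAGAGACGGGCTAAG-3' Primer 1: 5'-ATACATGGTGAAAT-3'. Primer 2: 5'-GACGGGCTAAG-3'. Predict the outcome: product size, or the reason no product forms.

No product — the primers' 3' ends point away from each other.

Primer 1 (ATACATGGTGAAAT) has reverse complement ATTTCACCATGTAT, which matches the top strand at positions 127–140; primer 1 anneals to the top strand there with its 3' end pointing upstream toward position 127.
Primer 2 (GACGGGCTAAG) matches the top strand directly at positions 154–164; it anneals to the bottom strand with its 3' end pointing downstream toward position 164.
The 3' ends diverge (primer 1 extends toward position 1, primer 2 toward position 164), so the primers never converge on a shared product.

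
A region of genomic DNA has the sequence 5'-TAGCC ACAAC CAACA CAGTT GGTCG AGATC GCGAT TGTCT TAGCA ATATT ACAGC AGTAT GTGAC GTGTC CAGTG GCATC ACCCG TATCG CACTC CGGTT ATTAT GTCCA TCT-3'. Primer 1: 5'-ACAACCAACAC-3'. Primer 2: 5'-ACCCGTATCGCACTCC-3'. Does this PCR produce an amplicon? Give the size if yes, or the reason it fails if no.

No product — both primers anneal to the same strand and extend in the same direction.

Primer 1 (ACAACCAACAC) matches the top strand at positions 6–16 (3' end points downstream).
Primer 2 (ACCCGTATCGCACTCC) also matches the top strand directly, at positions 81–96 — its reverse complement GGAGTGCGATACGGGT is not present.
Both primers anneal to the bottom strand with 3' ends pointing the same way, so neither can prime synthesis back toward the other.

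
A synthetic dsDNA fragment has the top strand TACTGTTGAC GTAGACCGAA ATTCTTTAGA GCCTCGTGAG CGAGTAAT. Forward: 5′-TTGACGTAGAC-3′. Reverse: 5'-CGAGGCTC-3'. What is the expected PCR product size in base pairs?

The forward primer matches the template at positions 6–16.
Taking the reverse complement of CGAGGCTC gives GAGCCTCG, found at positions 29–36 on the template; the primer anneals here to the top strand with its 3' end pointing upstream.
The product runs from position 6 to position 36, so its length is 36 − 6 + 1 = 31 bp.

31 bp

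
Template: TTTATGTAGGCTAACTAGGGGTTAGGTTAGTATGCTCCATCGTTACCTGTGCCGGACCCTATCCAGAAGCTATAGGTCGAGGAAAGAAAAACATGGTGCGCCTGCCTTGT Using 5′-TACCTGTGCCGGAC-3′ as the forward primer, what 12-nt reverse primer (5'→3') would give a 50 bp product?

The forward primer binds at positions 44–57, so a 50 bp product ends at position 44 + 50 − 1 = 93.
The reverse primer anneals to the top strand over positions 82–93, i.e. to GAAAGAAAAACA.
Its sequence written 5'→3' is the reverse complement: TGTTTTTCTTTC.

5'-TGTTTTTCTTTC-3'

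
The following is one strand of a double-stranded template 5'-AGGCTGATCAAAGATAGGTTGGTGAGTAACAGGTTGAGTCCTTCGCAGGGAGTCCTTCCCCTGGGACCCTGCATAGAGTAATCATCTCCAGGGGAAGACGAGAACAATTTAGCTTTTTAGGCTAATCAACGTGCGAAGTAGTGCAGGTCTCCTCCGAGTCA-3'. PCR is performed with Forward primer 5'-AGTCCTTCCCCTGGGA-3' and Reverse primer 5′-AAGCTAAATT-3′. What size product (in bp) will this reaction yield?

Scanning the template, AGTCCTTCCCCTGGGA occurs at positions 51–66; this primer anneals to the bottom strand there with its 3' end pointing downstream.
Reverse complement of the reverse primer: AATTTAGCTT. This occurs on the top strand at positions 106–115.
The product runs from position 51 to position 115, so its length is 115 − 51 + 1 = 65 bp.

65 bp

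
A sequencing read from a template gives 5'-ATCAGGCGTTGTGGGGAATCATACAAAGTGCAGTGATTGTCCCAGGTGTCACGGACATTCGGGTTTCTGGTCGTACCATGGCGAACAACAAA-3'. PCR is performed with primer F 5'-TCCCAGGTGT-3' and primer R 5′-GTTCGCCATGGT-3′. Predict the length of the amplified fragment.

47 bp

Forward primer TCCCAGGTGT is found on the top strand at positions 40–49.
Taking the reverse complement of GTTCGCCATGGT gives ACCATGGCGAAC, found at positions 75–86 on the template; the primer anneals here to the top strand with its 3' end pointing upstream.
The product runs from position 40 to position 86, so its length is 86 − 40 + 1 = 47 bp.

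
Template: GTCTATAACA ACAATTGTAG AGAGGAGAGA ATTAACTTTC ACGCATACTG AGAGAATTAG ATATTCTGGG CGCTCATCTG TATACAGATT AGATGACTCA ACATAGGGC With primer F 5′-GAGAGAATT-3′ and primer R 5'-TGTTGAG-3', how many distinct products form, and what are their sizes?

The forward primer GAGAGAATT matches the top strand at positions 25–33, 50–58.
The reverse primer's reverse complement is CTCAACA, matching at positions 97–103.
Each forward site pairs with the reverse site to give a product ending at position 103: sizes 79, 54 bp.

Two products: 79 bp, 54 bp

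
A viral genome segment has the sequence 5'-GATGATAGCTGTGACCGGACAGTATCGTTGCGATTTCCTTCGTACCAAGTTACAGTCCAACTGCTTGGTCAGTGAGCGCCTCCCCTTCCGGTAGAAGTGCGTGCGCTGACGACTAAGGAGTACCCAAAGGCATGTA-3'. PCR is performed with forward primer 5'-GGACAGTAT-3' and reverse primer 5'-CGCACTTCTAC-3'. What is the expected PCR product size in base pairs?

85 bp

Forward primer GGACAGTAT is found on the top strand at positions 17–25.
Taking the reverse complement of CGCACTTCTAC gives GTAGAAGTGCG, found at positions 91–101 on the template; the primer anneals here to the top strand with its 3' end pointing upstream.
Product length = (reverse-primer end) − (forward-primer start) + 1 = 101 − 17 + 1 = 85 bp.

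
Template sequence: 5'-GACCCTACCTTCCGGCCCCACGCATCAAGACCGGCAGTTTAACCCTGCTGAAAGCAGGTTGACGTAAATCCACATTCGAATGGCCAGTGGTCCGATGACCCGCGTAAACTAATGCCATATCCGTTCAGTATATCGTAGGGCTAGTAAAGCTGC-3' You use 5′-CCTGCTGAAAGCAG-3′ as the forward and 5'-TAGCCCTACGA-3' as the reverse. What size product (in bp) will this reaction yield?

The forward primer matches the template at positions 44–57.
Taking the reverse complement of TAGCCCTACGA gives TCGTAGGGCTA, found at positions 133–143 on the template; the primer anneals here to the top strand with its 3' end pointing upstream.
Amplicon spans positions 44–143: 100 bp.

100 bp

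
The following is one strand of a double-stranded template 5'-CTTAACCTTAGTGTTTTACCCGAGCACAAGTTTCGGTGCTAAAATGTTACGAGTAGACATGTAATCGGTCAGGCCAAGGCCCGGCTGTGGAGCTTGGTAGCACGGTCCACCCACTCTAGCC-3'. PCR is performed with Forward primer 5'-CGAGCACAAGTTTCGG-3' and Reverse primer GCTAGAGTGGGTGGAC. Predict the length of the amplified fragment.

100 bp

Forward primer CGAGCACAAGTTTCGG is found on the top strand at positions 21–36.
The reverse primer's reverse complement is GTCCACCCACTCTAGC, which matches the template at positions 105–120.
The product runs from position 21 to position 120, so its length is 120 − 21 + 1 = 100 bp.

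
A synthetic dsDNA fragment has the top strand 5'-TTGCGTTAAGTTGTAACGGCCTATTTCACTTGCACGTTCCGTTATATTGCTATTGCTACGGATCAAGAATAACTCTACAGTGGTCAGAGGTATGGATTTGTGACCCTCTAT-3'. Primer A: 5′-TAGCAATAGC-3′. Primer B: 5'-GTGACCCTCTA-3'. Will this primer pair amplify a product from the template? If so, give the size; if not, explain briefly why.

No product — the primers' 3' ends point away from each other.

Primer A (TAGCAATAGC) has reverse complement GCTATTGCTA, which matches the top strand at positions 49–58; primer A anneals to the top strand there with its 3' end pointing upstream toward position 49.
Primer B (GTGACCCTCTA) matches the top strand directly at positions 100–110; it anneals to the bottom strand with its 3' end pointing downstream toward position 110.
The 3' ends diverge (primer A extends toward position 1, primer B toward position 111), so the primers never converge on a shared product.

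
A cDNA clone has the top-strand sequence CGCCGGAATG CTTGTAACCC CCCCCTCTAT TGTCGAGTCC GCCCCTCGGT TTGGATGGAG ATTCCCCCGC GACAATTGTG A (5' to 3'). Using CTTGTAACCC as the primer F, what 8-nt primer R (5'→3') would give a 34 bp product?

5'-GGGCGGAC-3'

The forward primer binds at positions 11–20, so a 34 bp product ends at position 11 + 34 − 1 = 44.
The reverse primer anneals to the top strand over positions 37–44, i.e. to GTCCGCCC.
Its sequence written 5'→3' is the reverse complement: GGGCGGAC.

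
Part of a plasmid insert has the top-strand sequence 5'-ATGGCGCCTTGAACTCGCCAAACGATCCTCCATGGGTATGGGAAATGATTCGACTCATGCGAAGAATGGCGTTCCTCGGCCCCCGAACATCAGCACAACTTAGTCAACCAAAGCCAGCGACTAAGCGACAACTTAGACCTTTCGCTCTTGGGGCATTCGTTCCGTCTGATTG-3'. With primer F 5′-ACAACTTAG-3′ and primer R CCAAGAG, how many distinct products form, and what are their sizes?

The forward primer ACAACTTAG matches the top strand at positions 95–103, 128–136.
The reverse primer's reverse complement is CTCTTGG, matching at positions 145–151.
Each forward site pairs with the reverse site to give a product ending at position 151: sizes 57, 24 bp.

Two products: 57 bp, 24 bp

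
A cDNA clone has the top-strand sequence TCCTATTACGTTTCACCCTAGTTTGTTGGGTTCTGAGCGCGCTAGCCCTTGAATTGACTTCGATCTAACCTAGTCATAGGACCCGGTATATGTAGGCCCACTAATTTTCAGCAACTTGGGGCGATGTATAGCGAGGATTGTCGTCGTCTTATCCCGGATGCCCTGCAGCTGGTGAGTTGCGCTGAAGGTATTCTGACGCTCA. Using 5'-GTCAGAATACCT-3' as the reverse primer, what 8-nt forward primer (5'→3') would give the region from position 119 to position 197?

5'-GGGCGATG-3'

The reverse primer's reverse complement AGGTATTCTGAC matches the template at positions 186–197; the product starts at position 119.
The forward primer is identical to the top strand over positions 119–126: GGGCGATG.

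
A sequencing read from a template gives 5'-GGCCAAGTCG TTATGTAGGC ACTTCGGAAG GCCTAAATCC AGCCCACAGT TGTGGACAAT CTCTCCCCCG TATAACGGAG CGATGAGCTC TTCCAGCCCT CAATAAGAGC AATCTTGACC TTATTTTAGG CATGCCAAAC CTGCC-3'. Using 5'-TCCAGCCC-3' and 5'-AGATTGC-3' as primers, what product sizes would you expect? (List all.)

The forward primer TCCAGCCC matches the top strand at positions 38–45, 92–99.
The reverse primer's reverse complement is GCAATCT, matching at positions 109–115.
Each forward site pairs with the reverse site to give a product ending at position 115: sizes 78, 24 bp.

78 bp, 24 bp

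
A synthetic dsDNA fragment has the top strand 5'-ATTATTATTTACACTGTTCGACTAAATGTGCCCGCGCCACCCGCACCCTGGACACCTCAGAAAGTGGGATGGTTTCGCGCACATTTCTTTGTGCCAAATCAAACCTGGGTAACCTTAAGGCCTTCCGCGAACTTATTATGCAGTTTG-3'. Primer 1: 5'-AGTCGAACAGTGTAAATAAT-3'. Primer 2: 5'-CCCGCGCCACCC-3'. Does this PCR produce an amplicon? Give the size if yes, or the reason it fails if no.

No product — the primers' 3' ends point away from each other.

Primer 1 (AGTCGAACAGTGTAAATAAT) has reverse complement ATTATTTACACTGTTCGACT, which matches the top strand at positions 4–23; primer 1 anneals to the top strand there with its 3' end pointing upstream toward position 4.
Primer 2 (CCCGCGCCACCC) matches the top strand directly at positions 31–42; it anneals to the bottom strand with its 3' end pointing downstream toward position 42.
The 3' ends diverge (primer 1 extends toward position 1, primer 2 toward position 147), so the primers never converge on a shared product.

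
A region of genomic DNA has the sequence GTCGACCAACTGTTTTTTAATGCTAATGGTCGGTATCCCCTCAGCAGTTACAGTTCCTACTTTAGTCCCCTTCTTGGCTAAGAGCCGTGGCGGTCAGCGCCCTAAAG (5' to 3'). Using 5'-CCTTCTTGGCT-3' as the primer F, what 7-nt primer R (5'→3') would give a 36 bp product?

5'-TAGGGCG-3'

The forward primer binds at positions 69–79, so a 36 bp product ends at position 69 + 36 − 1 = 104.
The reverse primer anneals to the top strand over positions 98–104, i.e. to CGCCCTA.
Its sequence written 5'→3' is the reverse complement: TAGGGCG.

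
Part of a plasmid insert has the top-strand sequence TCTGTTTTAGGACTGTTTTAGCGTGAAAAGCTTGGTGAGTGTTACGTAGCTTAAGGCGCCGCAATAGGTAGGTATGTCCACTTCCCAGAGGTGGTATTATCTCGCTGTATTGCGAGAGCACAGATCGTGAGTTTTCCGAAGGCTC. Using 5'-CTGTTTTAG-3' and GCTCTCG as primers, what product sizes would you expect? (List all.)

The forward primer CTGTTTTAG matches the top strand at positions 2–10, 13–21.
The reverse primer's reverse complement is CGAGAGC, matching at positions 113–119.
Each forward site pairs with the reverse site to give a product ending at position 119: sizes 118, 107 bp.

118 bp, 107 bp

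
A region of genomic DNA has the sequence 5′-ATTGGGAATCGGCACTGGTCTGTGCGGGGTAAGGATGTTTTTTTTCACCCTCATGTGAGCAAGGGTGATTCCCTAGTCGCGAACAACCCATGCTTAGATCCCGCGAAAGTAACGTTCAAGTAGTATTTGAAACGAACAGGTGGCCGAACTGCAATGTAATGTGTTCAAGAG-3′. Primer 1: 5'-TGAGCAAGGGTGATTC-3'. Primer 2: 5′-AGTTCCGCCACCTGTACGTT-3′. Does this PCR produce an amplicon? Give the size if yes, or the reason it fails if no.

Primer 2 (AGTTCCGCCACCTGTACGTT) does not match the top strand, and its reverse complement AACGTACAGGTGGCGGAACT does not match either.
With no annealing site for primer 2, no amplification occurs.

No product — primer 2 has no binding site in the template.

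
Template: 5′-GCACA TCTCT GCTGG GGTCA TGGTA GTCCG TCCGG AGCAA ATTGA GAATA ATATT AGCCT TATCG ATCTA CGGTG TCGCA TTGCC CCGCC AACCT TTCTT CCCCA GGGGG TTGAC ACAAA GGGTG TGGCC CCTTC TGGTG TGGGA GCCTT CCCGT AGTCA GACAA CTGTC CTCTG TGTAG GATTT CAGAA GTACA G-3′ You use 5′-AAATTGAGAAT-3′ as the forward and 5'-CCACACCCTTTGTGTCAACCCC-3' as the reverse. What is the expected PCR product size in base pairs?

Scanning the template, AAATTGAGAAT occurs at positions 39–49; this primer anneals to the bottom strand there with its 3' end pointing downstream.
Reverse complement of the reverse primer: GGGGTTGACACAAAGGGTGTGG. This occurs on the top strand at positions 107–128.
Amplicon spans positions 39–128: 90 bp.

90 bp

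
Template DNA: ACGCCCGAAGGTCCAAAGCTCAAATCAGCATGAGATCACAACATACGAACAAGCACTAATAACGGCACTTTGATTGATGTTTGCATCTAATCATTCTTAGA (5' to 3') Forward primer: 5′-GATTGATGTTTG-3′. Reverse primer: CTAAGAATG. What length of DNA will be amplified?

Scanning the template, GATTGATGTTTG occurs at positions 72–83; this primer anneals to the bottom strand there with its 3' end pointing downstream.
The reverse primer's reverse complement is CATTCTTAG, which matches the template at positions 92–100.
Amplicon spans positions 72–100: 29 bp.

29 bp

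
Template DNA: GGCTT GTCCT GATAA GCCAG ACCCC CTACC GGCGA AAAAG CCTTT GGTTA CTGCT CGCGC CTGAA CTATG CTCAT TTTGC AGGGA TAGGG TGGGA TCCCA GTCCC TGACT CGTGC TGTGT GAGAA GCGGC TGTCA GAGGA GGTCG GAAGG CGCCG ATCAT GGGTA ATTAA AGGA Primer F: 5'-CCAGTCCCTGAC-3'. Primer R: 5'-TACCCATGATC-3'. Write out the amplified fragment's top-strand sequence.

Scanning the template, CCAGTCCCTGAC occurs at positions 98–109; this primer anneals to the bottom strand there with its 3' end pointing downstream.
Taking the reverse complement of TACCCATGATC gives GATCATGGGTA, found at positions 155–165 on the template; the primer anneals here to the top strand with its 3' end pointing upstream.
The product is the template from position 98 through 165 (68 bp).

5'-CCAGTCCCTGACTCGTGCTGTGTGAGAAGCGGCTGTCAGAGGAGGTCGGAAGGCGCCGATCATGGGTA-3'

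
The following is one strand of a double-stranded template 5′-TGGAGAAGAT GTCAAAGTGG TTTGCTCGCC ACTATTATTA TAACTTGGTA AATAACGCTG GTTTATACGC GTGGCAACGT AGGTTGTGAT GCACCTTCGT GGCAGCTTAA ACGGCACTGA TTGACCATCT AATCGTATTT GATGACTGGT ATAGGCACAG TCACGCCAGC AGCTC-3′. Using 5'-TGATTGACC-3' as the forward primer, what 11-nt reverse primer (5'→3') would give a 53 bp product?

5'-GCTGGCGTGAC-3'

The forward primer binds at positions 118–126, so a 53 bp product ends at position 118 + 53 − 1 = 170.
The reverse primer anneals to the top strand over positions 160–170, i.e. to GTCACGCCAGC.
Its sequence written 5'→3' is the reverse complement: GCTGGCGTGAC.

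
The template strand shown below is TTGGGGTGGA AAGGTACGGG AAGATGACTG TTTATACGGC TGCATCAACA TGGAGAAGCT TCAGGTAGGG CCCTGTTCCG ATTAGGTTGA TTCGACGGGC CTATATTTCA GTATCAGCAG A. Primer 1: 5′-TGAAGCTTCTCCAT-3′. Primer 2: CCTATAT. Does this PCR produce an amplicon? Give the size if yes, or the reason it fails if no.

Primer 1 (TGAAGCTTCTCCAT) has reverse complement ATGGAGAAGCTTCA, which matches the top strand at positions 50–63; primer 1 anneals to the top strand there with its 3' end pointing upstream toward position 50.
Primer 2 (CCTATAT) matches the top strand directly at positions 100–106; it anneals to the bottom strand with its 3' end pointing downstream toward position 106.
The 3' ends diverge (primer 1 extends toward position 1, primer 2 toward position 121), so the primers never converge on a shared product.

No product — the primers' 3' ends point away from each other.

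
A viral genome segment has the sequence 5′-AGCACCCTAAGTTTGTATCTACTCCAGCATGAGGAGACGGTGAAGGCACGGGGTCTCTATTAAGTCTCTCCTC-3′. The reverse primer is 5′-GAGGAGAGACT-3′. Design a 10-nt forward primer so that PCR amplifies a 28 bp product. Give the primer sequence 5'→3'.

5'-GCACGGGGTC-3'

The reverse primer's reverse complement AGTCTCTCCTC matches the template at positions 63–73, so the product ends at position 73.
A 28 bp product then starts at position 73 − 28 + 1 = 46.
The forward primer is identical to the top strand there: GCACGGGGTC.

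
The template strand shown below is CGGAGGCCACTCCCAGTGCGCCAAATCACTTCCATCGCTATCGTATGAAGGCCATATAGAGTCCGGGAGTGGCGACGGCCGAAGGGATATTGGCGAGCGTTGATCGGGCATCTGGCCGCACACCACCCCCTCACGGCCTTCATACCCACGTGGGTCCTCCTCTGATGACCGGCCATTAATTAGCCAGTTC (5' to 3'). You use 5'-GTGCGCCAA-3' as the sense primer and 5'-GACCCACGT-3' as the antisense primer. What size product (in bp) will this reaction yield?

Scanning the template, GTGCGCCAA occurs at positions 16–24; this primer anneals to the bottom strand there with its 3' end pointing downstream.
Reverse complement of the reverse primer: ACGTGGGTC. This occurs on the top strand at positions 148–156.
The product runs from position 16 to position 156, so its length is 156 − 16 + 1 = 141 bp.

141 bp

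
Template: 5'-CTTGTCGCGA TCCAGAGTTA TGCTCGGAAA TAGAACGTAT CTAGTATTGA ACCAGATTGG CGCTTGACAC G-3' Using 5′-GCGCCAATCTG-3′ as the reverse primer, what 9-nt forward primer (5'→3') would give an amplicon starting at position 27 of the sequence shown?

The reverse primer's reverse complement CAGATTGGCGC matches the template at positions 53–63; the product starts at position 27.
The forward primer is identical to the top strand over positions 27–35: GAAATAGAA.

5'-GAAATAGAA-3'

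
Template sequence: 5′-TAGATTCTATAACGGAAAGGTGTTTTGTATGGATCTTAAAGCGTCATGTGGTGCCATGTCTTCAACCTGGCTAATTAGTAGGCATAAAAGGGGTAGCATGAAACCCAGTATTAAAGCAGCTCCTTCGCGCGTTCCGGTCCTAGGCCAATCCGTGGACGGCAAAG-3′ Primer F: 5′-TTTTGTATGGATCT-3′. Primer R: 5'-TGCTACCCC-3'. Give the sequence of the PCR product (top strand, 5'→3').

5'-TTTTGTATGGATCTTAAAGCGTCATGTGGTGCCATGTCTTCAACCTGGCTAATTAGTAGGCATAAAAGGGGTAGCA-3'

The forward primer matches the template at positions 23–36.
Taking the reverse complement of TGCTACCCC gives GGGGTAGCA, found at positions 90–98 on the template; the primer anneals here to the top strand with its 3' end pointing upstream.
The product is the template from position 23 through 98 (76 bp).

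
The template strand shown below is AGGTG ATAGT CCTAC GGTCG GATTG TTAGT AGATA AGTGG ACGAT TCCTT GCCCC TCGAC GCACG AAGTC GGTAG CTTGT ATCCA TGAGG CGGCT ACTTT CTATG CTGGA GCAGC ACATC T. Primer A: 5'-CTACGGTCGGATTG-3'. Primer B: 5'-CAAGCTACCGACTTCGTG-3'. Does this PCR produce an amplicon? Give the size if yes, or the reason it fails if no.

Yes — a 68 bp product.

Primer A (CTACGGTCGGATTG) matches the top strand at positions 12–25; it acts as a forward primer.
Primer B's reverse complement is CACGAAGTCGGTAGCTTG, matching the top strand at positions 62–79; it acts as a reverse primer.
The 3' ends face each other across positions 12–79, giving a 68 bp product.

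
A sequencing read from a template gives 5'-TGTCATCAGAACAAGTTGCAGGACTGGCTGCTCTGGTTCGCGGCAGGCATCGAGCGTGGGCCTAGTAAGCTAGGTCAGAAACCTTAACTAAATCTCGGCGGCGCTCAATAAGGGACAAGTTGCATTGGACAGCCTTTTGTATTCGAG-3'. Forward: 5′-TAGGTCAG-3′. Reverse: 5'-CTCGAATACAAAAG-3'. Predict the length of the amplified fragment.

Scanning the template, TAGGTCAG occurs at positions 71–78; this primer anneals to the bottom strand there with its 3' end pointing downstream.
Reverse complement of the reverse primer: CTTTTGTATTCGAG. This occurs on the top strand at positions 134–147.
Amplicon spans positions 71–147: 77 bp.

77 bp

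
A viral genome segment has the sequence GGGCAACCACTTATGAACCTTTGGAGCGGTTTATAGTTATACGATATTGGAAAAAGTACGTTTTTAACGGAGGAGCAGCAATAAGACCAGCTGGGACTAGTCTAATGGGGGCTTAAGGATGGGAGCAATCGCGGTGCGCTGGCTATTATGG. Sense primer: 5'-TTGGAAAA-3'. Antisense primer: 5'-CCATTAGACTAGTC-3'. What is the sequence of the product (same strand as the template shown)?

5'-TTGGAAAAAGTACGTTTTTAACGGAGGAGCAGCAATAAGACCAGCTGGGACTAGTCTAATGG-3'

Forward primer TTGGAAAA is found on the top strand at positions 47–54.
Reverse complement of the reverse primer: GACTAGTCTAATGG. This occurs on the top strand at positions 95–108.
The product is the template from position 47 through 108 (62 bp).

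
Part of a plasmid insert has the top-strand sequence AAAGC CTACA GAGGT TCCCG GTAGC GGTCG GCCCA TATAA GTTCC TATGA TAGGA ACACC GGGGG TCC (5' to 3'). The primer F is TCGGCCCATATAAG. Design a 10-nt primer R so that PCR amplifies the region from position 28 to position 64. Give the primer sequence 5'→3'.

5'-CCCCGGTGTT-3'

The product's 3' end on the top strand is position 64.
The reverse primer anneals to the top strand over positions 55–64, i.e. to AACACCGGGG.
Its sequence written 5'→3' is the reverse complement: CCCCGGTGTT.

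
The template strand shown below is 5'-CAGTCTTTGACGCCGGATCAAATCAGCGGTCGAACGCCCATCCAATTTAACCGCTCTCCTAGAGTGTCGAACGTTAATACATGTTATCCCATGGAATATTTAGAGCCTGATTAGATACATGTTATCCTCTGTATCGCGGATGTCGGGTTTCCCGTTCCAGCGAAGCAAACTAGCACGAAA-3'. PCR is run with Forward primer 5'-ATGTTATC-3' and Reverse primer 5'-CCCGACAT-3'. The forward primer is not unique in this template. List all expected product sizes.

67 bp, 29 bp

The forward primer ATGTTATC matches the top strand at positions 81–88, 119–126.
The reverse primer's reverse complement is ATGTCGGG, matching at positions 140–147.
Each forward site pairs with the reverse site to give a product ending at position 147: sizes 67, 29 bp.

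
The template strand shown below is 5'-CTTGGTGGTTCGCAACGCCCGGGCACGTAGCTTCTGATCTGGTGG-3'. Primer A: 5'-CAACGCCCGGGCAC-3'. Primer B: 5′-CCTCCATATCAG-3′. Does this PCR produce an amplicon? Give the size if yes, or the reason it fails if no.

No product — primer B has no binding site in the template.

Primer B (CCTCCATATCAG) does not match the top strand, and its reverse complement CTGATATGGAGG does not match either.
With no annealing site for primer B, no amplification occurs.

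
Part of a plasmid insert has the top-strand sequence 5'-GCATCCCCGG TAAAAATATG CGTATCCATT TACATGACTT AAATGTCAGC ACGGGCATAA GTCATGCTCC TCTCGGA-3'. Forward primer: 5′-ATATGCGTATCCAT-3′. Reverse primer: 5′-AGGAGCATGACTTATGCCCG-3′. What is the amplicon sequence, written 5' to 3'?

Forward primer ATATGCGTATCCAT is found on the top strand at positions 16–29.
Taking the reverse complement of AGGAGCATGACTTATGCCCG gives CGGGCATAAGTCATGCTCCT, found at positions 52–71 on the template; the primer anneals here to the top strand with its 3' end pointing upstream.
The product is the template from position 16 through 71 (56 bp).

5'-ATATGCGTATCCATTTACATGACTTAAATGTCAGCACGGGCATAAGTCATGCTCCT-3'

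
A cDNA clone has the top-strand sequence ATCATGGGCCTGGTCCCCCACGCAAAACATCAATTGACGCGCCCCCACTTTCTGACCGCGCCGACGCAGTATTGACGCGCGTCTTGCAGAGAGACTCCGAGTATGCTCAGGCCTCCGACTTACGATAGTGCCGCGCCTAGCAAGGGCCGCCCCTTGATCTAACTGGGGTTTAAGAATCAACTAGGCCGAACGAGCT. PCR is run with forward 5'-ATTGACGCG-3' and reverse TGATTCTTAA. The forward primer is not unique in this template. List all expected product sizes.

The forward primer ATTGACGCG matches the top strand at positions 33–41, 71–79.
The reverse primer's reverse complement is TTAAGAATCA, matching at positions 170–179.
Each forward site pairs with the reverse site to give a product ending at position 179: sizes 147, 109 bp.

147 bp, 109 bp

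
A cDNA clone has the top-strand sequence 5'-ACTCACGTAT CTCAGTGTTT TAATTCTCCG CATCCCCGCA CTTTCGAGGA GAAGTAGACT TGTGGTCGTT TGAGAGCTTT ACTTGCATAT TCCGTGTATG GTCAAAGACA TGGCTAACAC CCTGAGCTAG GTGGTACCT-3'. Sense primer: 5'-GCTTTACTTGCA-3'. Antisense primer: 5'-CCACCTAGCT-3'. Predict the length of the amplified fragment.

Scanning the template, GCTTTACTTGCA occurs at positions 76–87; this primer anneals to the bottom strand there with its 3' end pointing downstream.
Taking the reverse complement of CCACCTAGCT gives AGCTAGGTGG, found at positions 125–134 on the template; the primer anneals here to the top strand with its 3' end pointing upstream.
The product runs from position 76 to position 134, so its length is 134 − 76 + 1 = 59 bp.

59 bp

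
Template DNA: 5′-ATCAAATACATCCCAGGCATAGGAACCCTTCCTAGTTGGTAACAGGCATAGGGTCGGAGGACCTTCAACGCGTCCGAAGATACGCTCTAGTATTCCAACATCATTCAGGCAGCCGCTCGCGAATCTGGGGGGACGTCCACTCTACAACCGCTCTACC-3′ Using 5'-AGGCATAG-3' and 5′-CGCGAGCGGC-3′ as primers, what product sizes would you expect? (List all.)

The forward primer AGGCATAG matches the top strand at positions 15–22, 44–51.
The reverse primer's reverse complement is GCCGCTCGCG, matching at positions 112–121.
Each forward site pairs with the reverse site to give a product ending at position 121: sizes 107, 78 bp.

107 bp, 78 bp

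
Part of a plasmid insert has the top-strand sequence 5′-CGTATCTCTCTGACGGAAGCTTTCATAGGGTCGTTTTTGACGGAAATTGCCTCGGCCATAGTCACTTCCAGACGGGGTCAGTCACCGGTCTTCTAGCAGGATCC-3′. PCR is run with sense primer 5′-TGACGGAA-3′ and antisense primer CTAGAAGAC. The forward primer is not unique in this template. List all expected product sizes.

86 bp, 59 bp

The forward primer TGACGGAA matches the top strand at positions 11–18, 38–45.
The reverse primer's reverse complement is GTCTTCTAG, matching at positions 88–96.
Each forward site pairs with the reverse site to give a product ending at position 96: sizes 86, 59 bp.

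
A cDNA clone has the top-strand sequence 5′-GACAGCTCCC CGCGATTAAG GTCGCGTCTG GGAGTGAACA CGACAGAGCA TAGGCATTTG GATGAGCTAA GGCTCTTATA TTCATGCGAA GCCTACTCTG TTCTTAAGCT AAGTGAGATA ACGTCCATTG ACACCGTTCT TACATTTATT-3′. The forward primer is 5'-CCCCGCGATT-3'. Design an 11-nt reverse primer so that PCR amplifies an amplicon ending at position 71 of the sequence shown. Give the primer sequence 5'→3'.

5'-CTTAGCTCATC-3'

The forward primer binds at positions 8–17; the product's 3' end on the top strand is position 71.
The reverse primer anneals to the top strand over positions 61–71, i.e. to GATGAGCTAAG.
Its sequence written 5'→3' is the reverse complement: CTTAGCTCATC.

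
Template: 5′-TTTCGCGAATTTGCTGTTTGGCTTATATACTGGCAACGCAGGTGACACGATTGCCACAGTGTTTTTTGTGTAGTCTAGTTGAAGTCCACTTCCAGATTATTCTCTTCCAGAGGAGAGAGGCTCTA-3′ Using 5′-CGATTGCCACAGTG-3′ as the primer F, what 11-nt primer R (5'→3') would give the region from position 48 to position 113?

5'-CCTCTGGAAGA-3'

The product's 3' end on the top strand is position 113.
The reverse primer anneals to the top strand over positions 103–113, i.e. to TCTTCCAGAGG.
Its sequence written 5'→3' is the reverse complement: CCTCTGGAAGA.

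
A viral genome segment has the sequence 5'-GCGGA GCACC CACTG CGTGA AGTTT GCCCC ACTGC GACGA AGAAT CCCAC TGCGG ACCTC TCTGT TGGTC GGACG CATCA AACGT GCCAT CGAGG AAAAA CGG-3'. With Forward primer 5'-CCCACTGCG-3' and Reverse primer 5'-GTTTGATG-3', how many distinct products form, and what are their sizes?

Three products: 75 bp, 56 bp, 38 bp

The forward primer CCCACTGCG matches the top strand at positions 9–17, 28–36, 46–54.
The reverse primer's reverse complement is CATCAAAC, matching at positions 76–83.
Each forward site pairs with the reverse site to give a product ending at position 83: sizes 75, 56, 38 bp.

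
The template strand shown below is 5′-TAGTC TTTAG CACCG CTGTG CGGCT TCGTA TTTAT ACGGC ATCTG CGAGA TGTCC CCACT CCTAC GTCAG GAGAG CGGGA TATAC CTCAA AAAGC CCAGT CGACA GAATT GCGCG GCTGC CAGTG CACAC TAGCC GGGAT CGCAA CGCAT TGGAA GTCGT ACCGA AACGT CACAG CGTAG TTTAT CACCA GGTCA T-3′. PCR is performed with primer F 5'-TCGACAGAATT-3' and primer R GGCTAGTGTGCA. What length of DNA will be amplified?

Scanning the template, TCGACAGAATT occurs at positions 100–110; this primer anneals to the bottom strand there with its 3' end pointing downstream.
Reverse complement of the reverse primer: TGCACACTAGCC. This occurs on the top strand at positions 124–135.
The product runs from position 100 to position 135, so its length is 135 − 100 + 1 = 36 bp.

36 bp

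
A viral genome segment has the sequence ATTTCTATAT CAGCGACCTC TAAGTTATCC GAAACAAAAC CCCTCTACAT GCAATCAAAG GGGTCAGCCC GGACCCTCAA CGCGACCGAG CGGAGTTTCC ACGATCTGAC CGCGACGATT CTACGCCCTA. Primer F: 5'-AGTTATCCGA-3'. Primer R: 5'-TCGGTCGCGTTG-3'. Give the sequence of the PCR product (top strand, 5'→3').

Forward primer AGTTATCCGA is found on the top strand at positions 23–32.
The reverse primer's reverse complement is CAACGCGACCGA, which matches the template at positions 78–89.
The product is the template from position 23 through 89 (67 bp).

5'-AGTTATCCGAAACAAAACCCCTCTACATGCAATCAAAGGGGTCAGCCCGGACCCTCAACGCGACCGA-3'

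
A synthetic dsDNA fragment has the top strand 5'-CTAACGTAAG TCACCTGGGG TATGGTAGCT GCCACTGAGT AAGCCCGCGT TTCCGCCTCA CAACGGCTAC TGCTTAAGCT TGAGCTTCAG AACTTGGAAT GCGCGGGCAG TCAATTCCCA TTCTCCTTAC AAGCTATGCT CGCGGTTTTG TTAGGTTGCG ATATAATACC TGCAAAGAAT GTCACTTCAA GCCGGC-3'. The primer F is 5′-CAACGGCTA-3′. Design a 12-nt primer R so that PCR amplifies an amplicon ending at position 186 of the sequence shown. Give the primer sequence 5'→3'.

The forward primer binds at positions 61–69; the product's 3' end on the top strand is position 186.
The reverse primer anneals to the top strand over positions 175–186, i.e. to AAGAATGTCACT.
Its sequence written 5'→3' is the reverse complement: AGTGACATTCTT.

5'-AGTGACATTCTT-3'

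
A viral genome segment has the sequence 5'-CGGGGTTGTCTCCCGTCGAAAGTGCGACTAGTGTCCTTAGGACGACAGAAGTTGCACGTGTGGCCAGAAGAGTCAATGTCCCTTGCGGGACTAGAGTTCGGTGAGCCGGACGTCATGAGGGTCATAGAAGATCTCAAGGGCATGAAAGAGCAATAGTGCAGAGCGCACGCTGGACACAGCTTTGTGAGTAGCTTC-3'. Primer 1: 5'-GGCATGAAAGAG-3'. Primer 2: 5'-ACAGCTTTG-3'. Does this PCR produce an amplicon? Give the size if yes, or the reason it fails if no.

No product — both primers anneal to the same strand and extend in the same direction.

Primer 1 (GGCATGAAAGAG) matches the top strand at positions 139–150 (3' end points downstream).
Primer 2 (ACAGCTTTG) also matches the top strand directly, at positions 176–184 — its reverse complement CAAAGCTGT is not present.
Both primers anneal to the bottom strand with 3' ends pointing the same way, so neither can prime synthesis back toward the other.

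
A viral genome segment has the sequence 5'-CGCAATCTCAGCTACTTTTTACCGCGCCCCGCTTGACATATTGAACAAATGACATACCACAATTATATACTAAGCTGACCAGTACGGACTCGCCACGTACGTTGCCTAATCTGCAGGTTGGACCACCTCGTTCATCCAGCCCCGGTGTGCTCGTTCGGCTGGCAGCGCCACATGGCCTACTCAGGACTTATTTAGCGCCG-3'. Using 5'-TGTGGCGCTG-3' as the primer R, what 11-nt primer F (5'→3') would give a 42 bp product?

The reverse primer's reverse complement CAGCGCCACA matches the template at positions 163–172, so the product ends at position 172.
A 42 bp product then starts at position 172 − 42 + 1 = 131.
The forward primer is identical to the top strand there: TTCATCCAGCC.

5'-TTCATCCAGCC-3'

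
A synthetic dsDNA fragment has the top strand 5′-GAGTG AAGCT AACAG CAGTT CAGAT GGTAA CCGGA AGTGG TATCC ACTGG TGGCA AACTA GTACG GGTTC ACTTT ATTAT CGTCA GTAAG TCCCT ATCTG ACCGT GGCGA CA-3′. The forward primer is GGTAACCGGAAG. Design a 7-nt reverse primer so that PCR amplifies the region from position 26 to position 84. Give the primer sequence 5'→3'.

The product's 3' end on the top strand is position 84.
The reverse primer anneals to the top strand over positions 78–84, i.e. to TATCGTC.
Its sequence written 5'→3' is the reverse complement: GACGATA.

5'-GACGATA-3'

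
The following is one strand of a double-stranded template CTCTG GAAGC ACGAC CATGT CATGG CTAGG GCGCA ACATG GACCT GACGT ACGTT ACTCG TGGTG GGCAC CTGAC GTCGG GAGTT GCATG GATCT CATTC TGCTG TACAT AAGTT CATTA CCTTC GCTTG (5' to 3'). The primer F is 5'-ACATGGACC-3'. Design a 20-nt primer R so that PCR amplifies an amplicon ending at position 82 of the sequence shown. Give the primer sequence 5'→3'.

5'-TCCCGACGTCAGGTGCCCAC-3'

The forward primer binds at positions 36–44; the product's 3' end on the top strand is position 82.
The reverse primer anneals to the top strand over positions 63–82, i.e. to GTGGGCACCTGACGTCGGGA.
Its sequence written 5'→3' is the reverse complement: TCCCGACGTCAGGTGCCCAC.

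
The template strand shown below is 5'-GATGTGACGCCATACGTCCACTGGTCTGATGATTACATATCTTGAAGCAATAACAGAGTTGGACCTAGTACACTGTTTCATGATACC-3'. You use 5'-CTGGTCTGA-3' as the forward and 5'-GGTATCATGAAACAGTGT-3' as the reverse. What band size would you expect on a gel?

67 bp

Forward primer CTGGTCTGA is found on the top strand at positions 21–29.
Reverse complement of the reverse primer: ACACTGTTTCATGATACC. This occurs on the top strand at positions 70–87.
The product runs from position 21 to position 87, so its length is 87 − 21 + 1 = 67 bp.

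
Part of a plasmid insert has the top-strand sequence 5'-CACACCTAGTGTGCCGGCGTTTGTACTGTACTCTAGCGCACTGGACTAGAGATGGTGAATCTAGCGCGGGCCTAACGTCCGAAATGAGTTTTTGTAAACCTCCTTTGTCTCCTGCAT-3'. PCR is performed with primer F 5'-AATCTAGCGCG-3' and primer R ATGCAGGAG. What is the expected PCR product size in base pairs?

60 bp

Scanning the template, AATCTAGCGCG occurs at positions 58–68; this primer anneals to the bottom strand there with its 3' end pointing downstream.
Reverse complement of the reverse primer: CTCCTGCAT. This occurs on the top strand at positions 109–117.
Product length = (reverse-primer end) − (forward-primer start) + 1 = 117 − 58 + 1 = 60 bp.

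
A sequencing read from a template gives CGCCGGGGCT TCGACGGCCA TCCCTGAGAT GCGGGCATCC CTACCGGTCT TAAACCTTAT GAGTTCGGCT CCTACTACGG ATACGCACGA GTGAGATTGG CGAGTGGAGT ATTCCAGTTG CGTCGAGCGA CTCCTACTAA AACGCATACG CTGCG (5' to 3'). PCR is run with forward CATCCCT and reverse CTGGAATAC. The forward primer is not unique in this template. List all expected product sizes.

99 bp, 82 bp

The forward primer CATCCCT matches the top strand at positions 19–25, 36–42.
The reverse primer's reverse complement is GTATTCCAG, matching at positions 109–117.
Each forward site pairs with the reverse site to give a product ending at position 117: sizes 99, 82 bp.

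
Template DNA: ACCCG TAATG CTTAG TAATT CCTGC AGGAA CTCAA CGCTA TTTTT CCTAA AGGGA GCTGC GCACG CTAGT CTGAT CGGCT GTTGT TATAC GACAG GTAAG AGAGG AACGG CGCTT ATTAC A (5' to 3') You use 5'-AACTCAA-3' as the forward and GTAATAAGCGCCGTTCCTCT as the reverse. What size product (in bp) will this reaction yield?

The forward primer matches the template at positions 29–35.
Reverse complement of the reverse primer: AGAGGAACGGCGCTTATTAC. This occurs on the top strand at positions 101–120.
Amplicon spans positions 29–120: 92 bp.

92 bp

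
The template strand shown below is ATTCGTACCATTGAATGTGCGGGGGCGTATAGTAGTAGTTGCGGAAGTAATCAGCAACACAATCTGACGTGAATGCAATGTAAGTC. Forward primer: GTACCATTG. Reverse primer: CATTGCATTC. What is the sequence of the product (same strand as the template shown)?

The forward primer matches the template at positions 5–13.
Reverse complement of the reverse primer: GAATGCAATG. This occurs on the top strand at positions 71–80.
The product is the template from position 5 through 80 (76 bp).

5'-GTACCATTGAATGTGCGGGGGCGTATAGTAGTAGTTGCGGAAGTAATCAGCAACACAATCTGACGTGAATGCAATG-3'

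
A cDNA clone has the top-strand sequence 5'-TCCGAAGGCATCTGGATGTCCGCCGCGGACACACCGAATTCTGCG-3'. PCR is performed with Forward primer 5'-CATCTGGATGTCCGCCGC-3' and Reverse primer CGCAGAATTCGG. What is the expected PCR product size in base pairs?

Forward primer CATCTGGATGTCCGCCGC is found on the top strand at positions 9–26.
Reverse complement of the reverse primer: CCGAATTCTGCG. This occurs on the top strand at positions 34–45.
Amplicon spans positions 9–45: 37 bp.

37 bp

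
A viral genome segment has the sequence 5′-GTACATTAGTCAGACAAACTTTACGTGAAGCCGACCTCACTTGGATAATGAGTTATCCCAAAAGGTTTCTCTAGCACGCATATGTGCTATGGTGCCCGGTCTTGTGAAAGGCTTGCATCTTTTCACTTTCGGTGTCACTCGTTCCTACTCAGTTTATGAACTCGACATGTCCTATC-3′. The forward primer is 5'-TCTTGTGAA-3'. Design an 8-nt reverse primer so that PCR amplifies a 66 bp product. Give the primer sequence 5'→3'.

5'-TCGAGTTC-3'

The forward primer binds at positions 100–108, so a 66 bp product ends at position 100 + 66 − 1 = 165.
The reverse primer anneals to the top strand over positions 158–165, i.e. to GAACTCGA.
Its sequence written 5'→3' is the reverse complement: TCGAGTTC.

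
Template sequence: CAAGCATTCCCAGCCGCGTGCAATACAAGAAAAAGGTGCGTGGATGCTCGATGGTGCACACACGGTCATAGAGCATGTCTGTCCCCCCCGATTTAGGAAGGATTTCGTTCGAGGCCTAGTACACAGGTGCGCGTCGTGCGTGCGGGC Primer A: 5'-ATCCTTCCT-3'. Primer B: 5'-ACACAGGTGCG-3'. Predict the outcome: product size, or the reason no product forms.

No product — the primers' 3' ends point away from each other.

Primer A (ATCCTTCCT) has reverse complement AGGAAGGAT, which matches the top strand at positions 95–103; primer A anneals to the top strand there with its 3' end pointing upstream toward position 95.
Primer B (ACACAGGTGCG) matches the top strand directly at positions 121–131; it anneals to the bottom strand with its 3' end pointing downstream toward position 131.
The 3' ends diverge (primer A extends toward position 1, primer B toward position 147), so the primers never converge on a shared product.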